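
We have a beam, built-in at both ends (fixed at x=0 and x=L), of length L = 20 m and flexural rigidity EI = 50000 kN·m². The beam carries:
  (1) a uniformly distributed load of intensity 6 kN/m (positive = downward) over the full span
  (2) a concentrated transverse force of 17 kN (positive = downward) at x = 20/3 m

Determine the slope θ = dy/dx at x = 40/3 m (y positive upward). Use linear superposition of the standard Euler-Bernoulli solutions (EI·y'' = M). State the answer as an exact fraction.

θ(40/3) = 89/12150 rad

Load 1 — uniform load w=6 kN/m over full span:
  θ_1 = -wx(L-x)(L-2x)/(12EI) = -6·(40/3)·(20-(40/3))·(20-2·(40/3))/(12·50000) = 4/675 rad
Load 2 — point force P=17 kN at a=20/3 m (b=L-a=40/3):
  θ_2 = Pa²(L-x)(2bL-(3b+a)(L-x))/(2L³EI)  [x>a] = 17·(20/3)²·(20-(40/3))·(2·(40/3)·20-(3·(40/3)+(20/3))·(20-(40/3)))/(2·20³·50000) = 17/12150 rad
Superposition: θ = Σ θ_i = 89/12150 rad ≈ 0.007325 rad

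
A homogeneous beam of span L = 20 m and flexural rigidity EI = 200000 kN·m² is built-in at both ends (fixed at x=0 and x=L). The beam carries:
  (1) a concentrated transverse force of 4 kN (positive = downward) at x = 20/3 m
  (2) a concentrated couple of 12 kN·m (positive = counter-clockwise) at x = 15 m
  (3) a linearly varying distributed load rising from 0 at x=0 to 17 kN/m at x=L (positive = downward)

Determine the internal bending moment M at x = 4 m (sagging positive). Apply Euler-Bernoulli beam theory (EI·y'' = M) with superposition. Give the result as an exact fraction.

Load 1 — point force P=4 kN at a=20/3 m (b=L-a=40/3):
  M_1 = Pb²(3a+b)x/L³ - Pab²/L²  [x≤a] = 4·(40/3)²·(3·(20/3)+(40/3))·4/20³ - 4·(20/3)·(40/3)²/20² = 0 kN·m
Load 2 — applied couple M₀=12 kN·m at a=15 m (b=L-a=5):
  M_2 = R_Ax - M_A  [x≤a] with R_A=27/40, M_A=15/4 = (27/40)·4 - (15/4) = -21/20 kN·m
Load 3 — triangular load w₀=17 kN/m (0→w₀ over full span):
  M_3 = 3w₀Lx/20 - w₀L²/30 - w₀x³/(6L) = 3·17·20·4/20 - 17·20²/30 - 17·4³/(6·20) = -476/15 kN·m
Superposition: M = Σ M_i = -1967/60 kN·m ≈ -32.783333 kN·m

M(4) = -1967/60 kN·m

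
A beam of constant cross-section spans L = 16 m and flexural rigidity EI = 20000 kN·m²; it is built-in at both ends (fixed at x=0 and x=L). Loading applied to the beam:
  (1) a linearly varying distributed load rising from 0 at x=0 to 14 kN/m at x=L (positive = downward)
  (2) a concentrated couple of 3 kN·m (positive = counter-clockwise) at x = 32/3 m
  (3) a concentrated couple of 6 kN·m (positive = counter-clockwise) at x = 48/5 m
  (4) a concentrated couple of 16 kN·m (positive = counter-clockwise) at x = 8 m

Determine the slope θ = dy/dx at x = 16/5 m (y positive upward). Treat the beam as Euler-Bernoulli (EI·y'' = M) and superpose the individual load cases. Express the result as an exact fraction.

Load 1 — triangular load w₀=14 kN/m (0→w₀ over full span):
  θ_1 = -w₀(2x(L-x)(L-2x)(x+2L)+x²(L-x)²)/(120LEI) = -14·(2·(16/5)·(16-(16/5))·(16-2·(16/5))·((16/5)+2·16)+(16/5)²·(16-(16/5))²)/(120·16·20000) = -12544/1171875 rad
Load 2 — applied couple M₀=3 kN·m at a=32/3 m (b=L-a=16/3):
  θ_2 = (R_Ax²/2 - M_Ax)/EI  [x≤a] with R_A=1/4, M_A=1 = ((1/4)·(16/5)²/2 - 1·(16/5))/20000 = -3/31250 rad
Load 3 — applied couple M₀=6 kN·m at a=48/5 m (b=L-a=32/5):
  θ_3 = (R_Ax²/2 - M_Ax)/EI  [x≤a] with R_A=27/50, M_A=48/25 = ((27/50)·(16/5)²/2 - (48/25)·(16/5))/20000 = -66/390625 rad
Load 4 — applied couple M₀=16 kN·m at a=8 m (b=L-a=8):
  θ_4 = (R_Ax²/2 - M_Ax)/EI  [x≤a] with R_A=3/2, M_A=4 = ((3/2)·(16/5)²/2 - 4·(16/5))/20000 = -4/15625 rad
Superposition: θ = Σ θ_i = -26309/2343750 rad ≈ -0.011225 rad

θ(16/5) = -26309/2343750 rad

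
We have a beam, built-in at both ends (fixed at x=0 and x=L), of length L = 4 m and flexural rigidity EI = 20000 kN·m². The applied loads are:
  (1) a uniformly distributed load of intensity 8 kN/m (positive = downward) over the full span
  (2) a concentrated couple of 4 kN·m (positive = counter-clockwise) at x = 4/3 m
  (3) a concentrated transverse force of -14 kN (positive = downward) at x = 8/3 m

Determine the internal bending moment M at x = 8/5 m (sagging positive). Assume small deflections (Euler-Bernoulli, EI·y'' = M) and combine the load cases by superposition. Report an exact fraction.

Load 1 — uniform load w=8 kN/m over full span:
  M_1 = wLx/2 - wL²/12 - wx²/2 = 8·4·(8/5)/2 - 8·4²/12 - 8·(8/5)²/2 = 352/75 kN·m
Load 2 — applied couple M₀=4 kN·m at a=4/3 m (b=L-a=8/3):
  M_2 = R_Ax - M_A - M₀  [x>a] with R_A=4/3, M_A=0 = (4/3)·(8/5) - 0 - 4 = -28/15 kN·m
Load 3 — point force P=-14 kN at a=8/3 m (b=L-a=4/3):
  M_3 = Pb²(3a+b)x/L³ - Pab²/L²  [x≤a] = (-14)·(4/3)²·(3·(8/3)+(4/3))·(8/5)/4³ - (-14)·(8/3)·(4/3)²/4² = -224/135 kN·m
Superposition: M = Σ M_i = 788/675 kN·m ≈ 1.167407 kN·m

M(8/5) = 788/675 kN·m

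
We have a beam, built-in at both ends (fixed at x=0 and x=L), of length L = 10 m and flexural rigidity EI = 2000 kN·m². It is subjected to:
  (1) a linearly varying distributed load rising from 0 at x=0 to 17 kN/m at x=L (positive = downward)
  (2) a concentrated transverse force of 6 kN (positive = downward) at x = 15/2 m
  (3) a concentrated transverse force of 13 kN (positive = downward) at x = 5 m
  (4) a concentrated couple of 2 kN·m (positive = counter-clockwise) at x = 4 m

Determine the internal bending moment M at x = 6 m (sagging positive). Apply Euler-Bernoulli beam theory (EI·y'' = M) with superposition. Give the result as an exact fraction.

M(6) = 283103/6000 kN·m

Load 1 — triangular load w₀=17 kN/m (0→w₀ over full span):
  M_1 = 3w₀Lx/20 - w₀L²/30 - w₀x³/(6L) = 3·17·10·6/20 - 17·10²/30 - 17·6³/(6·10) = 527/15 kN·m
Load 2 — point force P=6 kN at a=15/2 m (b=L-a=5/2):
  M_2 = Pb²(3a+b)x/L³ - Pab²/L²  [x≤a] = 6·(5/2)²·(3·(15/2)+(5/2))·6/10³ - 6·(15/2)·(5/2)²/10² = 45/16 kN·m
Load 3 — point force P=13 kN at a=5 m (b=L-a=5):
  M_3 = Pa²(a+3b)(L-x)/L³ - Pa²b/L²  [x>a] = 13·5²·(5+3·5)·(10-6)/10³ - 13·5²·5/10² = 39/4 kN·m
Load 4 — applied couple M₀=2 kN·m at a=4 m (b=L-a=6):
  M_4 = R_Ax - M_A - M₀  [x>a] with R_A=36/125, M_A=6/25 = (36/125)·6 - (6/25) - 2 = -64/125 kN·m
Superposition: M = Σ M_i = 283103/6000 kN·m ≈ 47.183833 kN·m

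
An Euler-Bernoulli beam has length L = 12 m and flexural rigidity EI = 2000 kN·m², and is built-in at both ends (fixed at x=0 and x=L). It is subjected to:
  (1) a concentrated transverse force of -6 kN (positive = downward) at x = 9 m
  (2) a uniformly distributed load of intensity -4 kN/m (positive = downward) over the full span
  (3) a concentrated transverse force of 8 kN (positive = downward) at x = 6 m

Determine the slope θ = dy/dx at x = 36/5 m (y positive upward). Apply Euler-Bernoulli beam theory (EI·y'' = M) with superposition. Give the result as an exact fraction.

Load 1 — point force P=-6 kN at a=9 m (b=L-a=3):
  θ_1 = -Pb²x(2aL-(3a+b)x)/(2L³EI)  [x≤a] = -(-6)·3²·(36/5)·(2·9·12-(3·9+3)·(36/5))/(2·12³·2000) = 0 rad
Load 2 — uniform load w=-4 kN/m over full span:
  θ_2 = -wx(L-x)(L-2x)/(12EI) = -(-4)·(36/5)·(12-(36/5))·(12-2·(36/5))/(12·2000) = -216/15625 rad
Load 3 — point force P=8 kN at a=6 m (b=L-a=6):
  θ_3 = Pa²(L-x)(2bL-(3b+a)(L-x))/(2L³EI)  [x>a] = 8·6²·(12-(36/5))·(2·6·12-(3·6+6)·(12-(36/5)))/(2·12³·2000) = 18/3125 rad
Superposition: θ = Σ θ_i = -126/15625 rad ≈ -0.008064 rad

θ(36/5) = -126/15625 rad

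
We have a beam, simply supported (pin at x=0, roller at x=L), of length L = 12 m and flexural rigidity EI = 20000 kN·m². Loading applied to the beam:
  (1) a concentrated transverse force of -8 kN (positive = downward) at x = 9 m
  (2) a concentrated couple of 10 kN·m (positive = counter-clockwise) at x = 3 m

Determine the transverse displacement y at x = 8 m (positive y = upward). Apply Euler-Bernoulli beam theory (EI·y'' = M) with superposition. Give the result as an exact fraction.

Load 1 — point force P=-8 kN at a=9 m (b=L-a=3):
  y_1 = -Pbx(L²-b²-x²)/(6LEI)  [x≤a] = -(-8)·3·8·(12²-3²-8²)/(6·12·20000) = 71/7500 m
Load 2 — applied couple M₀=10 kN·m at a=3 m (b=L-a=9):
  y_2 = (M₀x³/(6L)-M₀(x-a)²/2+C₁x)/EI  [x>a] with C₁=M₀(3b²-L²)/(6L)=55/4 = (10·8³/(6·12)-10·(8-3)²/2+(55/4)·8)/20000 = 101/36000 m
Superposition: y = Σ y_i = 2209/180000 m ≈ 0.012272 m

y(8) = 2209/180000 m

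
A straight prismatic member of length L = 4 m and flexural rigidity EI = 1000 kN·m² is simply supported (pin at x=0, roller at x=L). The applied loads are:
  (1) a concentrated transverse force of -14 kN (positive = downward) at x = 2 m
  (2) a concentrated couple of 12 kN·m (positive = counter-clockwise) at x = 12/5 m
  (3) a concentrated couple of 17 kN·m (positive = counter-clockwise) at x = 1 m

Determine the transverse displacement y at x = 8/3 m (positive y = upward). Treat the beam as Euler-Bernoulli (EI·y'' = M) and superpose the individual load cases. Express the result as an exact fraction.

Load 1 — point force P=-14 kN at a=2 m (b=L-a=2):
  y_1 = -Pa(L-x)(2Lx-a²-x²)/(6LEI)  [x>a] = -(-14)·2·(4-(8/3))·(2·4·(8/3)-2²-(8/3)²)/(6·4·1000) = 161/10125 m
Load 2 — applied couple M₀=12 kN·m at a=12/5 m (b=L-a=8/5):
  y_2 = (M₀x³/(6L)-M₀(x-a)²/2+C₁x)/EI  [x>a] with C₁=M₀(3b²-L²)/(6L)=-104/25 = (12·(8/3)³/(6·4)-12·((8/3)-(12/5))²/2+(-104/25)·(8/3))/1000 = -172/84375 m
Load 3 — applied couple M₀=17 kN·m at a=1 m (b=L-a=3):
  y_3 = (M₀x³/(6L)-M₀(x-a)²/2+C₁x)/EI  [x>a] with C₁=M₀(3b²-L²)/(6L)=187/24 = (17·(8/3)³/(6·4)-17·((8/3)-1)²/2+(187/24)·(8/3))/1000 = 1717/162000 m
Superposition: y = Σ y_i = 33023/1350000 m ≈ 0.024461 m

y(8/3) = 33023/1350000 m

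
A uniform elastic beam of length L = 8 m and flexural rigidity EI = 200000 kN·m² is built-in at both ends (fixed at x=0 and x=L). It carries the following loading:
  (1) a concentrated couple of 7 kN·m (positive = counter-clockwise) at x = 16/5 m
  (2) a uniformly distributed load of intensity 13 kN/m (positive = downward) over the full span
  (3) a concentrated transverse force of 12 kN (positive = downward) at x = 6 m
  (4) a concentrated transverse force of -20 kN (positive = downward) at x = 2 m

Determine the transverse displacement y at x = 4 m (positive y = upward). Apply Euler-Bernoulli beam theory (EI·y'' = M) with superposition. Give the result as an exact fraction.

y(4) = -193/312500 m

Load 1 — applied couple M₀=7 kN·m at a=16/5 m (b=L-a=24/5):
  y_1 = (R_Ax³/6 - M_Ax²/2 - M₀(x-a)²/2)/EI  [x>a] with R_A=63/50, M_A=21/25 = ((63/50)·4³/6 - (21/25)·4²/2 - 7·(4-(16/5))²/2)/200000 = 7/312500 m
Load 2 — uniform load w=13 kN/m over full span:
  y_2 = -wx²(L-x)²/(24EI) = -13·4²·(8-4)²/(24·200000) = -13/18750 m
Load 3 — point force P=12 kN at a=6 m (b=L-a=2):
  y_3 = -Pb²x²(3aL-(3a+b)x)/(6L³EI)  [x≤a] = -12·2²·4²·(3·6·8-(3·6+2)·4)/(6·8³·200000) = -1/12500 m
Load 4 — point force P=-20 kN at a=2 m (b=L-a=6):
  y_4 = -Pa²(L-x)²(3bL-(3b+a)(L-x))/(6L³EI)  [x>a] = -(-20)·2²·(8-4)²·(3·6·8-(3·6+2)·(8-4))/(6·8³·200000) = 1/7500 m
Superposition: y = Σ y_i = -193/312500 m ≈ -0.000618 m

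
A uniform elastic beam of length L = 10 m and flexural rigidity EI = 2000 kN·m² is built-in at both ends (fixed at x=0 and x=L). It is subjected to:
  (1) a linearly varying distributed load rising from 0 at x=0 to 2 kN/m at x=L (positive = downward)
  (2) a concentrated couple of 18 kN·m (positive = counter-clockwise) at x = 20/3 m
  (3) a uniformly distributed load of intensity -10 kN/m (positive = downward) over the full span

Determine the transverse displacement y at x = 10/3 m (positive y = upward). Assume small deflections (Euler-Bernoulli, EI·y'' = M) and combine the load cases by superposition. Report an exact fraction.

Load 1 — triangular load w₀=2 kN/m (0→w₀ over full span):
  y_1 = -w₀x²(L-x)²(x+2L)/(120LEI) = -2·(10/3)²·(10-(10/3))²·((10/3)+2·10)/(120·10·2000) = -7/729 m
Load 2 — applied couple M₀=18 kN·m at a=20/3 m (b=L-a=10/3):
  y_2 = (R_Ax³/6 - M_Ax²/2)/EI  [x≤a] with R_A=12/5, M_A=6 = ((12/5)·(10/3)³/6 - 6·(10/3)²/2)/2000 = -1/108 m
Load 3 — uniform load w=-10 kN/m over full span:
  y_3 = -wx²(L-x)²/(24EI) = -(-10)·(10/3)²·(10-(10/3))²/(24·2000) = 25/243 m
Superposition: y = Σ y_i = 245/2916 m ≈ 0.084019 m

y(10/3) = 245/2916 m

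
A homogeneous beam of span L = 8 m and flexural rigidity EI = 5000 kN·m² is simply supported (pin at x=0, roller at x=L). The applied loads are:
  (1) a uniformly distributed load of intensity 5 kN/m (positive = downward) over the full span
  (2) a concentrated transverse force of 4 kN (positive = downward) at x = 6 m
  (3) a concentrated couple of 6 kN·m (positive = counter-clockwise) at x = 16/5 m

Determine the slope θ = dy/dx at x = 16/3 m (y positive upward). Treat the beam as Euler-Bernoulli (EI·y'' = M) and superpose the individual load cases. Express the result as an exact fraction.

Load 1 — uniform load w=5 kN/m over full span:
  θ_1 = -w(L³-6Lx²+4x³)/(24EI) = -5·(8³-6·8·(16/3)²+4·(16/3)³)/(24·5000) = 104/10125 rad
Load 2 — point force P=4 kN at a=6 m (b=L-a=2):
  θ_2 = -Pb(L²-b²-3x²)/(6LEI)  [x≤a] = -4·2·(8²-2²-3·(16/3)²)/(6·8·5000) = 19/22500 rad
Load 3 — applied couple M₀=6 kN·m at a=16/5 m (b=L-a=24/5):
  θ_3 = (M₀x²/(2L)-M₀(x-a)+C₁)/EI  [x>a] with C₁=M₀(3b²-L²)/(6L)=16/25 = (6·(16/3)²/(2·8)-6·((16/3)-(16/5))+(16/25))/5000 = -14/46875 rad
Superposition: θ = Σ θ_i = 54763/5062500 rad ≈ 0.010817 rad

θ(16/3) = 54763/5062500 rad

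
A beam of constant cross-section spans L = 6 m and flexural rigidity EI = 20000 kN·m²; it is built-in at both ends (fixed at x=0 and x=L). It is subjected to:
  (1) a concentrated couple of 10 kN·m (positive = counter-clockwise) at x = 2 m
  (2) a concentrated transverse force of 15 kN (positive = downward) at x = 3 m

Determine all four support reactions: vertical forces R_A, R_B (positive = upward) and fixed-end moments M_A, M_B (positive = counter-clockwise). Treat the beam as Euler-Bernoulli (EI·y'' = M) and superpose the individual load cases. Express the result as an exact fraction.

R_A = 175/18 kN, M_A = 45/4 kN·m, R_B = 95/18 kN, M_B = -95/12 kN·m

Load 1 — applied couple M₀=10 kN·m at a=2 m (b=L-a=4):
  R_A = 6M₀ab/L³ = 6·10·2·4/6³ = 20/9 kN
  M_A = M₀b(2a-b)/L² = 10·4·(2·2-4)/6² = 0 kN·m
  R_B = -6M₀ab/L³ = -6·10·2·4/6³ = -20/9 kN
  M_B = M₀a(2b-a)/L² = 10·2·(2·4-2)/6² = 10/3 kN·m
Load 2 — point force P=15 kN at a=3 m (b=L-a=3):
  R_A = Pb²(3a+b)/L³ = 15·3²·(3·3+3)/6³ = 15/2 kN
  M_A = Pab²/L² = 15·3·3²/6² = 45/4 kN·m
  R_B = Pa²(a+3b)/L³ = 15·3²·(3+3·3)/6³ = 15/2 kN
  M_B = -Pa²b/L² = -15·3²·3/6² = -45/4 kN·m
Superposition: R_A = 175/18 kN, M_A = 45/4 kN·m, R_B = 95/18 kN, M_B = -95/12 kN·m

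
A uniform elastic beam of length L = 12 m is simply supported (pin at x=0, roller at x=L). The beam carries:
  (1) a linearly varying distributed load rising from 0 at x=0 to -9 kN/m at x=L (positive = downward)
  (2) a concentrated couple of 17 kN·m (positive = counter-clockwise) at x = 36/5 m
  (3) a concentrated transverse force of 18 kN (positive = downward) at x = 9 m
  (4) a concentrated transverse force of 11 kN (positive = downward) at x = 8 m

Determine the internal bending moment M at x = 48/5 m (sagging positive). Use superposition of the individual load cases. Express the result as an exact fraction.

Load 1 — triangular load w₀=-9 kN/m (0→w₀ over full span):
  M_1 = w₀Lx/6 - w₀x³/(6L) = (-9)·12·(48/5)/6 - (-9)·(48/5)³/(6·12) = -7776/125 kN·m
Load 2 — applied couple M₀=17 kN·m at a=36/5 m (b=L-a=24/5):
  M_2 = M₀x/L - M₀  [x>a] = 17·(48/5)/12 - 17 = -17/5 kN·m
Load 3 — point force P=18 kN at a=9 m (b=L-a=3):
  M_3 = Pa(L-x)/L  [x>a] = 18·9·(12-(48/5))/12 = 162/5 kN·m
Load 4 — point force P=11 kN at a=8 m (b=L-a=4):
  M_4 = Pa(L-x)/L  [x>a] = 11·8·(12-(48/5))/12 = 88/5 kN·m
Superposition: M = Σ M_i = -1951/125 kN·m ≈ -15.608000 kN·m

M(48/5) = -1951/125 kN·m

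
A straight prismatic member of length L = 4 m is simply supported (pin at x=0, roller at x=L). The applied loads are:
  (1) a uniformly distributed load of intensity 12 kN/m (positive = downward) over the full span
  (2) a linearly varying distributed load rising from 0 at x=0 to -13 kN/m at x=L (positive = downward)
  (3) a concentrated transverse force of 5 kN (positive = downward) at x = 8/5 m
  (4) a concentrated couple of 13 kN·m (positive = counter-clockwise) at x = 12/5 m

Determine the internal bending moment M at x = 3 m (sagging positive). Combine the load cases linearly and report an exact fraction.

Load 1 — uniform load w=12 kN/m over full span:
  M_1 = wx(L-x)/2 = 12·3·(4-3)/2 = 18 kN·m
Load 2 — triangular load w₀=-13 kN/m (0→w₀ over full span):
  M_2 = w₀Lx/6 - w₀x³/(6L) = (-13)·4·3/6 - (-13)·3³/(6·4) = -91/8 kN·m
Load 3 — point force P=5 kN at a=8/5 m (b=L-a=12/5):
  M_3 = Pa(L-x)/L  [x>a] = 5·(8/5)·(4-3)/4 = 2 kN·m
Load 4 — applied couple M₀=13 kN·m at a=12/5 m (b=L-a=8/5):
  M_4 = M₀x/L - M₀  [x>a] = 13·3/4 - 13 = -13/4 kN·m
Superposition: M = Σ M_i = 43/8 kN·m ≈ 5.375000 kN·m

M(3) = 43/8 kN·m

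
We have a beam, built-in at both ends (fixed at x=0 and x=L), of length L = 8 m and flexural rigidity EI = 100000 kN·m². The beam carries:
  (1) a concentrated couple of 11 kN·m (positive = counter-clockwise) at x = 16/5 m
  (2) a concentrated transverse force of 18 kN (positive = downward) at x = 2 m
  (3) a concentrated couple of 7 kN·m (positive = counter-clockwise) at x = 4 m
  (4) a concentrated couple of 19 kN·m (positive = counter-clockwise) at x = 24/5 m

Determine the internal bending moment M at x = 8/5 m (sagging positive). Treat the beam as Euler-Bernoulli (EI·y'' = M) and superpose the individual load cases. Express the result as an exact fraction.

Load 1 — applied couple M₀=11 kN·m at a=16/5 m (b=L-a=24/5):
  M_1 = R_Ax - M_A  [x≤a] with R_A=99/50, M_A=33/25 = (99/50)·(8/5) - (33/25) = 231/125 kN·m
Load 2 — point force P=18 kN at a=2 m (b=L-a=6):
  M_2 = Pb²(3a+b)x/L³ - Pab²/L²  [x≤a] = 18·6²·(3·2+6)·(8/5)/8³ - 18·2·6²/8² = 81/20 kN·m
Load 3 — applied couple M₀=7 kN·m at a=4 m (b=L-a=4):
  M_3 = R_Ax - M_A  [x≤a] with R_A=21/16, M_A=7/4 = (21/16)·(8/5) - (7/4) = 7/20 kN·m
Load 4 — applied couple M₀=19 kN·m at a=24/5 m (b=L-a=16/5):
  M_4 = R_Ax - M_A  [x≤a] with R_A=171/50, M_A=152/25 = (171/50)·(8/5) - (152/25) = -76/125 kN·m
Superposition: M = Σ M_i = 141/25 kN·m ≈ 5.640000 kN·m

M(8/5) = 141/25 kN·m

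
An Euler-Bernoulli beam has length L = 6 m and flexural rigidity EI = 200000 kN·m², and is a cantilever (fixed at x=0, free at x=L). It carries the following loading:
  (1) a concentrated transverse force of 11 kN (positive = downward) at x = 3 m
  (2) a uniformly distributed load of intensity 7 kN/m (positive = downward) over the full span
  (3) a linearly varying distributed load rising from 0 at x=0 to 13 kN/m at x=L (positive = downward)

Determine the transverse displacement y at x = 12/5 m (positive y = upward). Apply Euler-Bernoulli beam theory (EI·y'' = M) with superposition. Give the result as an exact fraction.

Load 1 — point force P=11 kN at a=3 m (b=L-a=3):
  y_1 = -Px²(3a-x)/(6EI)  [x≤a] = -11·(12/5)²·(3·3-(12/5))/(6·200000) = -1089/3125000 m
Load 2 — uniform load w=7 kN/m over full span:
  y_2 = -wx²(x²-4Lx+6L²)/(24EI) = -7·(12/5)²·((12/5)²-4·6·(12/5)+6·6²)/(24·200000) = -10773/7812500 m
Load 3 — triangular load w₀=13 kN/m (0→w₀ over full span):
  y_3 = (w₀Lx³/12-w₀L²x²/6-w₀x⁵/(120L))/EI = (13·6·(12/5)³/12-13·6²·(12/5)²/6-13·(12/5)⁵/(120·6))/200000 = -88101/48828125 m
Superposition: y = Σ y_i = -1379583/390625000 m ≈ -0.003532 m

y(12/5) = -1379583/390625000 m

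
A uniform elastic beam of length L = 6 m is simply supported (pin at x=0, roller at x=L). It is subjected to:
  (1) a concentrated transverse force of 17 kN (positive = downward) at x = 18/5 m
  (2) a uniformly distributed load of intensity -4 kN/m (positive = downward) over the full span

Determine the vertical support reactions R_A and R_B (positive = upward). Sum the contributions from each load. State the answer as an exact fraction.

R_A = -26/5 kN, R_B = -9/5 kN

Load 1 — point force P=17 kN at a=18/5 m (b=L-a=12/5):
  R_A = Pb/L = 17·(12/5)/6 = 34/5 kN
  R_B = Pa/L = 17·(18/5)/6 = 51/5 kN
Load 2 — uniform load w=-4 kN/m over full span:
  R_A = wL/2 = (-4)·6/2 = -12 kN
  R_B = wL/2 = (-4)·6/2 = -12 kN
Superposition: R_A = -26/5 kN, R_B = -9/5 kN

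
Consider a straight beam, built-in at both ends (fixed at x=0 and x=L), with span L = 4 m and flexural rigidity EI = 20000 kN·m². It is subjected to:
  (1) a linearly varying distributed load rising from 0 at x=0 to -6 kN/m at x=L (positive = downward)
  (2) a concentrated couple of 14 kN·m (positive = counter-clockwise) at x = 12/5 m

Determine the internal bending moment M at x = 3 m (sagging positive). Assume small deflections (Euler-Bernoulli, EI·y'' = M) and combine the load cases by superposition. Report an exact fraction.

M(3) = -421/100 kN·m

Load 1 — triangular load w₀=-6 kN/m (0→w₀ over full span):
  M_1 = 3w₀Lx/20 - w₀L²/30 - w₀x³/(6L) = 3·(-6)·4·3/20 - (-6)·4²/30 - (-6)·3³/(6·4) = -17/20 kN·m
Load 2 — applied couple M₀=14 kN·m at a=12/5 m (b=L-a=8/5):
  M_2 = R_Ax - M_A - M₀  [x>a] with R_A=126/25, M_A=112/25 = (126/25)·3 - (112/25) - 14 = -84/25 kN·m
Superposition: M = Σ M_i = -421/100 kN·m ≈ -4.210000 kN·m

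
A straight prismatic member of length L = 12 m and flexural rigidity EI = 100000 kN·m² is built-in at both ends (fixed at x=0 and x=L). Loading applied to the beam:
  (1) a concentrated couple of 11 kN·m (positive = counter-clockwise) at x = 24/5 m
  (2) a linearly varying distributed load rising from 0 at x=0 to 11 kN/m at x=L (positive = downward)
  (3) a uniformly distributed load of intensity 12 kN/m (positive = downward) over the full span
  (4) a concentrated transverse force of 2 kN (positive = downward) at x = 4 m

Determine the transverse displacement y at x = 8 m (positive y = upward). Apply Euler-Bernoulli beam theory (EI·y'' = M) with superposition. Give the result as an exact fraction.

y(8) = -47899/6328125 m

Load 1 — applied couple M₀=11 kN·m at a=24/5 m (b=L-a=36/5):
  y_1 = (R_Ax³/6 - M_Ax²/2 - M₀(x-a)²/2)/EI  [x>a] with R_A=33/25, M_A=33/25 = ((33/25)·8³/6 - (33/25)·8²/2 - 11·(8-(24/5))²/2)/100000 = 11/78125 m
Load 2 — triangular load w₀=11 kN/m (0→w₀ over full span):
  y_2 = -w₀x²(L-x)²(x+2L)/(120LEI) = -11·8²·(12-8)²·(8+2·12)/(120·12·100000) = -352/140625 m
Load 3 — uniform load w=12 kN/m over full span:
  y_3 = -wx²(L-x)²/(24EI) = -12·8²·(12-8)²/(24·100000) = -16/3125 m
Load 4 — point force P=2 kN at a=4 m (b=L-a=8):
  y_4 = -Pa²(L-x)²(3bL-(3b+a)(L-x))/(6L³EI)  [x>a] = -2·4²·(12-8)²·(3·8·12-(3·8+4)·(12-8))/(6·12³·100000) = -22/253125 m
Superposition: y = Σ y_i = -47899/6328125 m ≈ -0.007569 m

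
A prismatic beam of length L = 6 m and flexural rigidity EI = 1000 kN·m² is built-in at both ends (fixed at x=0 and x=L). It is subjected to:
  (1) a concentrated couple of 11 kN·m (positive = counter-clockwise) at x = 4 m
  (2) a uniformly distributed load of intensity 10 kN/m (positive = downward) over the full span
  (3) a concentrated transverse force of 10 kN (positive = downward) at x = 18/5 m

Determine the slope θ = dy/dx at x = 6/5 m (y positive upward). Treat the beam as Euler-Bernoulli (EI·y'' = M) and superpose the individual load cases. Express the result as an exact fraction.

Load 1 — applied couple M₀=11 kN·m at a=4 m (b=L-a=2):
  θ_1 = (R_Ax²/2 - M_Ax)/EI  [x≤a] with R_A=22/9, M_A=11/3 = ((22/9)·(6/5)²/2 - (11/3)·(6/5))/1000 = -33/12500 rad
Load 2 — uniform load w=10 kN/m over full span:
  θ_2 = -wx(L-x)(L-2x)/(12EI) = -10·(6/5)·(6-(6/5))·(6-2·(6/5))/(12·1000) = -54/3125 rad
Load 3 — point force P=10 kN at a=18/5 m (b=L-a=12/5):
  θ_3 = -Pb²x(2aL-(3a+b)x)/(2L³EI)  [x≤a] = -10·(12/5)²·(6/5)·(2·(18/5)·6-(3·(18/5)+(12/5))·(6/5))/(2·6³·1000) = -342/78125 rad
Superposition: θ = Σ θ_i = -7593/312500 rad ≈ -0.024298 rad

θ(6/5) = -7593/312500 rad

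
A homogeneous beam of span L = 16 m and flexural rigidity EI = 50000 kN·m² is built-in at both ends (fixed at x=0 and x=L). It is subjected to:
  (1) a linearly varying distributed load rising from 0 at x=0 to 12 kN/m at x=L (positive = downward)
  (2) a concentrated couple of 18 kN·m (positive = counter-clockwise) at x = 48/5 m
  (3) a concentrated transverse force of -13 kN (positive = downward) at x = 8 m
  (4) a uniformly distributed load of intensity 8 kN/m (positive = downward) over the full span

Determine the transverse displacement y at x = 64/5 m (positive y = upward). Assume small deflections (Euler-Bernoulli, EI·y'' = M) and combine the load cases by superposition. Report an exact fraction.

Load 1 — triangular load w₀=12 kN/m (0→w₀ over full span):
  y_1 = -w₀x²(L-x)²(x+2L)/(120LEI) = -12·(64/5)²·(16-(64/5))²·((64/5)+2·16)/(120·16·50000) = -458752/48828125 m
Load 2 — applied couple M₀=18 kN·m at a=48/5 m (b=L-a=32/5):
  y_2 = (R_Ax³/6 - M_Ax²/2 - M₀(x-a)²/2)/EI  [x>a] with R_A=81/50, M_A=144/25 = ((81/50)·(64/5)³/6 - (144/25)·(64/5)²/2 - 18·((64/5)-(48/5))²/2)/50000 = 432/9765625 m
Load 3 — point force P=-13 kN at a=8 m (b=L-a=8):
  y_3 = -Pa²(L-x)²(3bL-(3b+a)(L-x))/(6L³EI)  [x>a] = -(-13)·8²·(16-(64/5))²·(3·8·16-(3·8+8)·(16-(64/5)))/(6·16³·50000) = 2288/1171875 m
Load 4 — uniform load w=8 kN/m over full span:
  y_4 = -wx²(L-x)²/(24EI) = -8·(64/5)²·(16-(64/5))²/(24·50000) = -65536/5859375 m
Superposition: y = Σ y_i = -907392/48828125 m ≈ -0.018583 m

y(64/5) = -907392/48828125 m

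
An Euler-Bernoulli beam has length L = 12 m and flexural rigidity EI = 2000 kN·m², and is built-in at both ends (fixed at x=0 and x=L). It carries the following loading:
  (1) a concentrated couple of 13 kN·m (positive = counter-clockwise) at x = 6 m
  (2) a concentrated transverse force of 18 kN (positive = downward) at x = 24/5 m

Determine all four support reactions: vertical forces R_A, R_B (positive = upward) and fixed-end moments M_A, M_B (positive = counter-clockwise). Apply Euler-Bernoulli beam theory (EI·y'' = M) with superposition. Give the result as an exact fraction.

Load 1 — applied couple M₀=13 kN·m at a=6 m (b=L-a=6):
  R_A = 6M₀ab/L³ = 6·13·6·6/12³ = 13/8 kN
  M_A = M₀b(2a-b)/L² = 13·6·(2·6-6)/12² = 13/4 kN·m
  R_B = -6M₀ab/L³ = -6·13·6·6/12³ = -13/8 kN
  M_B = M₀a(2b-a)/L² = 13·6·(2·6-6)/12² = 13/4 kN·m
Load 2 — point force P=18 kN at a=24/5 m (b=L-a=36/5):
  R_A = Pb²(3a+b)/L³ = 18·(36/5)²·(3·(24/5)+(36/5))/12³ = 1458/125 kN
  M_A = Pab²/L² = 18·(24/5)·(36/5)²/12² = 3888/125 kN·m
  R_B = Pa²(a+3b)/L³ = 18·(24/5)²·((24/5)+3·(36/5))/12³ = 792/125 kN
  M_B = -Pa²b/L² = -18·(24/5)²·(36/5)/12² = -2592/125 kN·m
Superposition: R_A = 13289/1000 kN, M_A = 17177/500 kN·m, R_B = 4711/1000 kN, M_B = -8743/500 kN·m

R_A = 13289/1000 kN, M_A = 17177/500 kN·m, R_B = 4711/1000 kN, M_B = -8743/500 kN·m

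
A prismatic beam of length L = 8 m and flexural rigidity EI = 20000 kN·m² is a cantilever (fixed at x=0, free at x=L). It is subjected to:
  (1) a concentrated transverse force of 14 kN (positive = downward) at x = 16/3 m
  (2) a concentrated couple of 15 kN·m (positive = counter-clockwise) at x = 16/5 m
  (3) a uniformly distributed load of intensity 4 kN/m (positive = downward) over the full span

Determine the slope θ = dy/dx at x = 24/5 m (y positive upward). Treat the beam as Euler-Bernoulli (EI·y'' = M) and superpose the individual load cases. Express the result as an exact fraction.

Load 1 — point force P=14 kN at a=16/3 m (b=L-a=8/3):
  θ_1 = -Px(2a-x)/(2EI)  [x≤a] = -14·(24/5)·(2·(16/3)-(24/5))/(2·20000) = -154/15625 rad
Load 2 — applied couple M₀=15 kN·m at a=16/5 m (b=L-a=24/5):
  θ_2 = M₀a/EI  [x>a] = 15·(16/5)/20000 = 3/1250 rad
Load 3 — uniform load w=4 kN/m over full span:
  θ_3 = -wx(x²-3Lx+3L²)/(6EI) = -4·(24/5)·((24/5)²-3·8·(24/5)+3·8²)/(6·20000) = -1248/78125 rad
Superposition: θ = Σ θ_i = -3661/156250 rad ≈ -0.023430 rad

θ(24/5) = -3661/156250 rad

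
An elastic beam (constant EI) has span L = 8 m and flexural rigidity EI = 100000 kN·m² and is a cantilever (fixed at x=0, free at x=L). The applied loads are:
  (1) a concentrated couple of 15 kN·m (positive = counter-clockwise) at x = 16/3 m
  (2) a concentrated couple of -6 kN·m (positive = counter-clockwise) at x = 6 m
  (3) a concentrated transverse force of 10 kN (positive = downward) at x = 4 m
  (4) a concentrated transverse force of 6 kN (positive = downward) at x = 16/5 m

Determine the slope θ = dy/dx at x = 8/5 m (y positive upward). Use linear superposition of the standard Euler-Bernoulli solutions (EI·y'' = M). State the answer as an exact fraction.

Load 1 — applied couple M₀=15 kN·m at a=16/3 m (b=L-a=8/3):
  θ_1 = M₀x/EI  [x≤a] = 15·(8/5)/100000 = 3/12500 rad
Load 2 — applied couple M₀=-6 kN·m at a=6 m (b=L-a=2):
  θ_2 = M₀x/EI  [x≤a] = (-6)·(8/5)/100000 = -3/31250 rad
Load 3 — point force P=10 kN at a=4 m (b=L-a=4):
  θ_3 = -Px(2a-x)/(2EI)  [x≤a] = -10·(8/5)·(2·4-(8/5))/(2·100000) = -8/15625 rad
Load 4 — point force P=6 kN at a=16/5 m (b=L-a=24/5):
  θ_4 = -Px(2a-x)/(2EI)  [x≤a] = -6·(8/5)·(2·(16/5)-(8/5))/(2·100000) = -18/78125 rad
Superposition: θ = Σ θ_i = -187/312500 rad ≈ -0.000598 rad

θ(8/5) = -187/312500 rad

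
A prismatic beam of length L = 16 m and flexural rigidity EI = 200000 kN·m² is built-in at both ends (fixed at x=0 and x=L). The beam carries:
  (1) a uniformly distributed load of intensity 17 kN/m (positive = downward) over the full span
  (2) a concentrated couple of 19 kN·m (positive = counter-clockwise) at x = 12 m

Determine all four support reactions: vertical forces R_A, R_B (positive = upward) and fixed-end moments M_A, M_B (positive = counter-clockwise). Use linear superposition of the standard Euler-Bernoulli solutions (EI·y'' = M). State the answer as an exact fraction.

R_A = 17579/128 kN, M_A = 17693/48 kN·m, R_B = 17237/128 kN, M_B = -17579/48 kN·m

Load 1 — uniform load w=17 kN/m over full span:
  R_A = wL/2 = 17·16/2 = 136 kN
  M_A = wL²/12 = 17·16²/12 = 1088/3 kN·m
  R_B = wL/2 = 17·16/2 = 136 kN
  M_B = -wL²/12 = -17·16²/12 = -1088/3 kN·m
Load 2 — applied couple M₀=19 kN·m at a=12 m (b=L-a=4):
  R_A = 6M₀ab/L³ = 6·19·12·4/16³ = 171/128 kN
  M_A = M₀b(2a-b)/L² = 19·4·(2·12-4)/16² = 95/16 kN·m
  R_B = -6M₀ab/L³ = -6·19·12·4/16³ = -171/128 kN
  M_B = M₀a(2b-a)/L² = 19·12·(2·4-12)/16² = -57/16 kN·m
Superposition: R_A = 17579/128 kN, M_A = 17693/48 kN·m, R_B = 17237/128 kN, M_B = -17579/48 kN·m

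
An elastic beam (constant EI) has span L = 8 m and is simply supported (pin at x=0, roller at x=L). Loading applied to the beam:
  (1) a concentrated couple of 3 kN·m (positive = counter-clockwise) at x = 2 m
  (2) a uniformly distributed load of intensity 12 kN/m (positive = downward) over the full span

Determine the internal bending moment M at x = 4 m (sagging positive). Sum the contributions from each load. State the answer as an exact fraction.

M(4) = 189/2 kN·m

Load 1 — applied couple M₀=3 kN·m at a=2 m (b=L-a=6):
  M_1 = M₀x/L - M₀  [x>a] = 3·4/8 - 3 = -3/2 kN·m
Load 2 — uniform load w=12 kN/m over full span:
  M_2 = wx(L-x)/2 = 12·4·(8-4)/2 = 96 kN·m
Superposition: M = Σ M_i = 189/2 kN·m ≈ 94.500000 kN·m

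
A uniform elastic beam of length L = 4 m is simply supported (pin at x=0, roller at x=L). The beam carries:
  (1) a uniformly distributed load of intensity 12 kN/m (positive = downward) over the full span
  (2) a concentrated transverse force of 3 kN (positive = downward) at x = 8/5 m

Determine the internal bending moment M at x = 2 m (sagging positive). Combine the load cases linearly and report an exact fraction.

M(2) = 132/5 kN·m

Load 1 — uniform load w=12 kN/m over full span:
  M_1 = wx(L-x)/2 = 12·2·(4-2)/2 = 24 kN·m
Load 2 — point force P=3 kN at a=8/5 m (b=L-a=12/5):
  M_2 = Pa(L-x)/L  [x>a] = 3·(8/5)·(4-2)/4 = 12/5 kN·m
Superposition: M = Σ M_i = 132/5 kN·m ≈ 26.400000 kN·m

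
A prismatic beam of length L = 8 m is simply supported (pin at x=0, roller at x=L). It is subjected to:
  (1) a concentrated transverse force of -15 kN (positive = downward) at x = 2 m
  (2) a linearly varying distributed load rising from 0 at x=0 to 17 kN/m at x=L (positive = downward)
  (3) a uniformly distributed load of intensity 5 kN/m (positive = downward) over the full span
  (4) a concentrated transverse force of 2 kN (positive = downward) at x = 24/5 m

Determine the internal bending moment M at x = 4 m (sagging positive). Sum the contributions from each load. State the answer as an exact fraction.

M(4) = 481/5 kN·m

Load 1 — point force P=-15 kN at a=2 m (b=L-a=6):
  M_1 = Pa(L-x)/L  [x>a] = (-15)·2·(8-4)/8 = -15 kN·m
Load 2 — triangular load w₀=17 kN/m (0→w₀ over full span):
  M_2 = w₀Lx/6 - w₀x³/(6L) = 17·8·4/6 - 17·4³/(6·8) = 68 kN·m
Load 3 — uniform load w=5 kN/m over full span:
  M_3 = wx(L-x)/2 = 5·4·(8-4)/2 = 40 kN·m
Load 4 — point force P=2 kN at a=24/5 m (b=L-a=16/5):
  M_4 = Pbx/L  [x≤a] = 2·(16/5)·4/8 = 16/5 kN·m
Superposition: M = Σ M_i = 481/5 kN·m ≈ 96.200000 kN·m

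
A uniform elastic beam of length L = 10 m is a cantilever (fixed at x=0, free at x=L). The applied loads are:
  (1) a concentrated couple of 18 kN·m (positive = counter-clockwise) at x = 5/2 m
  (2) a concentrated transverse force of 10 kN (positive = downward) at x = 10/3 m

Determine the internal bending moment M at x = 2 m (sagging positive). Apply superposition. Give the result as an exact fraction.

M(2) = 14/3 kN·m

Load 1 — applied couple M₀=18 kN·m at a=5/2 m (b=L-a=15/2):
  M_1 = M₀  [x≤a] = 18 = 18 kN·m
Load 2 — point force P=10 kN at a=10/3 m (b=L-a=20/3):
  M_2 = -P(a-x)  [x≤a] = -10·((10/3)-2) = -40/3 kN·m
Superposition: M = Σ M_i = 14/3 kN·m ≈ 4.666667 kN·m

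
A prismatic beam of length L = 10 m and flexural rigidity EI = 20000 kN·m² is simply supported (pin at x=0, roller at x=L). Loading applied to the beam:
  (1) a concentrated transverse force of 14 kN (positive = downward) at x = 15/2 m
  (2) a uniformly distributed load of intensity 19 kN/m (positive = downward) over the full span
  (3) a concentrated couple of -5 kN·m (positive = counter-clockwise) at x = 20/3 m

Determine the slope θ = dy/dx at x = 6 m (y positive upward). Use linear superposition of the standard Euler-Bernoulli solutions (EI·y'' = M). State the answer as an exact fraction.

θ(6) = 6889/576000 rad

Load 1 — point force P=14 kN at a=15/2 m (b=L-a=5/2):
  θ_1 = -Pb(L²-b²-3x²)/(6LEI)  [x≤a] = -14·(5/2)·(10²-(5/2)²-3·6²)/(6·10·20000) = 133/320000 rad
Load 2 — uniform load w=19 kN/m over full span:
  θ_2 = -w(L³-6Lx²+4x³)/(24EI) = -19·(10³-6·10·6²+4·6³)/(24·20000) = 703/60000 rad
Load 3 — applied couple M₀=-5 kN·m at a=20/3 m (b=L-a=10/3):
  θ_3 = (M₀x²/(2L)+C₁)/EI  [x≤a] with C₁=M₀(3b²-L²)/(6L)=50/9 = ((-5)·6²/(2·10)+(50/9))/20000 = -31/180000 rad
Superposition: θ = Σ θ_i = 6889/576000 rad ≈ 0.011960 rad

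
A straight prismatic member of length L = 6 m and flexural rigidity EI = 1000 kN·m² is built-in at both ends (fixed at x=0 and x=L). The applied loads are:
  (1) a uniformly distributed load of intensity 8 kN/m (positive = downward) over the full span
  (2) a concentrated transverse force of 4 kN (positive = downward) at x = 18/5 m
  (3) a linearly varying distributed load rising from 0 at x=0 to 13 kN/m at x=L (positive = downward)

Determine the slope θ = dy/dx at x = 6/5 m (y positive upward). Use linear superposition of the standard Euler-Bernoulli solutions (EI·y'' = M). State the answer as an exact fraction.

θ(6/5) = -10179/390625 rad

Load 1 — uniform load w=8 kN/m over full span:
  θ_1 = -wx(L-x)(L-2x)/(12EI) = -8·(6/5)·(6-(6/5))·(6-2·(6/5))/(12·1000) = -216/15625 rad
Load 2 — point force P=4 kN at a=18/5 m (b=L-a=12/5):
  θ_2 = -Pb²x(2aL-(3a+b)x)/(2L³EI)  [x≤a] = -4·(12/5)²·(6/5)·(2·(18/5)·6-(3·(18/5)+(12/5))·(6/5))/(2·6³·1000) = -684/390625 rad
Load 3 — triangular load w₀=13 kN/m (0→w₀ over full span):
  θ_3 = -w₀(2x(L-x)(L-2x)(x+2L)+x²(L-x)²)/(120LEI) = -13·(2·(6/5)·(6-(6/5))·(6-2·(6/5))·((6/5)+2·6)+(6/5)²·(6-(6/5))²)/(120·6·1000) = -819/78125 rad
Superposition: θ = Σ θ_i = -10179/390625 rad ≈ -0.026058 rad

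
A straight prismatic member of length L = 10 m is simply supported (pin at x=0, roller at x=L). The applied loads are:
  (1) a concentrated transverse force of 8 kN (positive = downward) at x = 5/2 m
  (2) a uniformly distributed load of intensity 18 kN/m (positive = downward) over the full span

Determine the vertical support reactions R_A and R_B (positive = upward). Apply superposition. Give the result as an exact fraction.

Load 1 — point force P=8 kN at a=5/2 m (b=L-a=15/2):
  R_A = Pb/L = 8·(15/2)/10 = 6 kN
  R_B = Pa/L = 8·(5/2)/10 = 2 kN
Load 2 — uniform load w=18 kN/m over full span:
  R_A = wL/2 = 18·10/2 = 90 kN
  R_B = wL/2 = 18·10/2 = 90 kN
Superposition: R_A = 96 kN, R_B = 92 kN

R_A = 96 kN, R_B = 92 kN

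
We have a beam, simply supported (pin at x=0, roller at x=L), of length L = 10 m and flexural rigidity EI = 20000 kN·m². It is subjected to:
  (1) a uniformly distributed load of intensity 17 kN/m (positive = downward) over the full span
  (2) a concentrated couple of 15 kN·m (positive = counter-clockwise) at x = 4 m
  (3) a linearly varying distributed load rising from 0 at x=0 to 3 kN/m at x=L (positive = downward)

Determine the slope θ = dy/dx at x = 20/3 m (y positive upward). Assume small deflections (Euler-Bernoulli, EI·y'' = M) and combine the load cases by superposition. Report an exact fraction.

Load 1 — uniform load w=17 kN/m over full span:
  θ_1 = -w(L³-6Lx²+4x³)/(24EI) = -17·(10³-6·10·(20/3)²+4·(20/3)³)/(24·20000) = 221/12960 rad
Load 2 — applied couple M₀=15 kN·m at a=4 m (b=L-a=6):
  θ_2 = (M₀x²/(2L)-M₀(x-a)+C₁)/EI  [x>a] with C₁=M₀(3b²-L²)/(6L)=2 = (15·(20/3)²/(2·10)-15·((20/3)-4)+2)/20000 = -7/30000 rad
Load 3 — triangular load w₀=3 kN/m (0→w₀ over full span):
  θ_3 = -w₀(7L⁴-30L²x²+15x⁴)/(360LEI) = -3·(7·10⁴-30·10²·(20/3)²+15·(20/3)⁴)/(360·10·20000) = 91/64800 rad
Superposition: θ = Σ θ_i = 14761/810000 rad ≈ 0.018223 rad

θ(20/3) = 14761/810000 rad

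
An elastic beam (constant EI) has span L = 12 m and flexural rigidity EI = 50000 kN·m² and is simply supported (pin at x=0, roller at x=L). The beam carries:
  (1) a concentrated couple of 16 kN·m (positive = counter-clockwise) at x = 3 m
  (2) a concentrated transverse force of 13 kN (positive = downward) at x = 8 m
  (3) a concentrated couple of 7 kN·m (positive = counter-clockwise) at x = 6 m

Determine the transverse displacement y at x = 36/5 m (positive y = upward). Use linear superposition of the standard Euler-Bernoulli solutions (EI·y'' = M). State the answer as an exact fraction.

y(36/5) = -1811/312500 m

Load 1 — applied couple M₀=16 kN·m at a=3 m (b=L-a=9):
  y_1 = (M₀x³/(6L)-M₀(x-a)²/2+C₁x)/EI  [x>a] with C₁=M₀(3b²-L²)/(6L)=22 = (16·(36/5)³/(6·12)-16·((36/5)-3)²/2+22·(36/5))/50000 = 783/390625 m
Load 2 — point force P=13 kN at a=8 m (b=L-a=4):
  y_2 = -Pbx(L²-b²-x²)/(6LEI)  [x≤a] = -13·4·(36/5)·(12²-4²-(36/5)²)/(6·12·50000) = -3094/390625 m
Load 3 — applied couple M₀=7 kN·m at a=6 m (b=L-a=6):
  y_3 = (M₀x³/(6L)-M₀(x-a)²/2+C₁x)/EI  [x>a] with C₁=M₀(3b²-L²)/(6L)=-7/2 = (7·(36/5)³/(6·12)-7·((36/5)-6)²/2+(-7/2)·(36/5))/50000 = 189/1562500 m
Superposition: y = Σ y_i = -1811/312500 m ≈ -0.005795 m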